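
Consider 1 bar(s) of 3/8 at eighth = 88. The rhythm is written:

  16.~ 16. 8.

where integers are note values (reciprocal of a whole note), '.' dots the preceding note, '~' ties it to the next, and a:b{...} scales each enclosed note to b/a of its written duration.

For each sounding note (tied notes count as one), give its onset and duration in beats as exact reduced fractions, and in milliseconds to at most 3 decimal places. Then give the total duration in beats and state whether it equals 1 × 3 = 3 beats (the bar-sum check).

1) 0.0ms=0b +1022.727ms=3/2b
2) 1022.727ms=3/2b +1022.727ms=3/2b
Σ=3b of 3 (88bpm 3/8) — PASS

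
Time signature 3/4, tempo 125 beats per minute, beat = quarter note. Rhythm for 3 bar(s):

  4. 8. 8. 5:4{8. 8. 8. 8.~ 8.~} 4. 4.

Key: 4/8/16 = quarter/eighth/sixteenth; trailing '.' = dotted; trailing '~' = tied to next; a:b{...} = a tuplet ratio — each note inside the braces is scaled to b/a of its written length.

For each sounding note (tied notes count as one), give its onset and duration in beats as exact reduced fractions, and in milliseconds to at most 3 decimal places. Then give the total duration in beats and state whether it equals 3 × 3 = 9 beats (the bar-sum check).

1) 0.0ms=0b +720.0ms=3/2b
2) 720.0ms=3/2b +360.0ms=3/4b
3) 1080.0ms=9/4b +360.0ms=3/4b
4) 1440.0ms=3b +288.0ms=3/5b
5) 1728.0ms=18/5b +288.0ms=3/5b
6) 2016.0ms=21/5b +288.0ms=3/5b
7) 2304.0ms=24/5b +1296.0ms=27/10b
8) 3600.0ms=15/2b +720.0ms=3/2b
Σ=9b of 9 (125bpm 3/4) — PASS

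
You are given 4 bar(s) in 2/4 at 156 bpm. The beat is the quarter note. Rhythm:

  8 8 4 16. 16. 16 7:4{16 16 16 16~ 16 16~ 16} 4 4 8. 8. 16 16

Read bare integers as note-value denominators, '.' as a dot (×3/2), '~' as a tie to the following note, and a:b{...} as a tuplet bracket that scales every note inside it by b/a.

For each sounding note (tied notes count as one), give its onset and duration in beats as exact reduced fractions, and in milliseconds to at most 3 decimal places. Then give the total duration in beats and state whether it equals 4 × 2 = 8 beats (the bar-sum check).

1) 0.0ms=0b +192.308ms=1/2b
2) 192.308ms=1/2b +192.308ms=1/2b
3) 384.615ms=1b +384.615ms=1b
4) 769.231ms=2b +144.231ms=3/8b
5) 913.462ms=19/8b +144.231ms=3/8b
6) 1057.692ms=11/4b +96.154ms=1/4b
7) 1153.846ms=3b +54.945ms=1/7b
8) 1208.791ms=22/7b +54.945ms=1/7b
9) 1263.736ms=23/7b +54.945ms=1/7b
10) 1318.681ms=24/7b +109.89ms=2/7b
11) 1428.571ms=26/7b +109.89ms=2/7b
12) 1538.462ms=4b +384.615ms=1b
13) 1923.077ms=5b +384.615ms=1b
14) 2307.692ms=6b +288.462ms=3/4b
15) 2596.154ms=27/4b +288.462ms=3/4b
16) 2884.615ms=15/2b +96.154ms=1/4b
17) 2980.769ms=31/4b +96.154ms=1/4b
Σ=8b of 8 (156bpm 2/4) — PASS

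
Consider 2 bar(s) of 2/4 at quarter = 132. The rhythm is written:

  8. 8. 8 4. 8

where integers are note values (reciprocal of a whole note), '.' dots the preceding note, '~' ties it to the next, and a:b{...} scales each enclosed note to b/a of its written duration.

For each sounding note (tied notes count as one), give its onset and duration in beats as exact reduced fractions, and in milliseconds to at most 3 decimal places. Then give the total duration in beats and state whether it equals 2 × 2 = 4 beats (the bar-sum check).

1) 0.0ms=0b +340.909ms=3/4b
2) 340.909ms=3/4b +340.909ms=3/4b
3) 681.818ms=3/2b +227.273ms=1/2b
4) 909.091ms=2b +681.818ms=3/2b
5) 1590.909ms=7/2b +227.273ms=1/2b
Σ=4b of 4 (132bpm 2/4) — PASS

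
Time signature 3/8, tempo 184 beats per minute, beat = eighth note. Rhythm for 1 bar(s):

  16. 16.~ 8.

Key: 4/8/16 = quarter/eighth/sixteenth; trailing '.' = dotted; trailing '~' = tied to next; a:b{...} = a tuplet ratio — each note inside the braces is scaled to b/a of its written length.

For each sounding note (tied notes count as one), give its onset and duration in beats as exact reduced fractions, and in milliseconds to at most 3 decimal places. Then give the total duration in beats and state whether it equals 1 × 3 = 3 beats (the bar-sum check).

1) 0.0ms=0b +244.565ms=3/4b
2) 244.565ms=3/4b +733.696ms=9/4b
Σ=3b of 3 (184bpm 3/8) — PASS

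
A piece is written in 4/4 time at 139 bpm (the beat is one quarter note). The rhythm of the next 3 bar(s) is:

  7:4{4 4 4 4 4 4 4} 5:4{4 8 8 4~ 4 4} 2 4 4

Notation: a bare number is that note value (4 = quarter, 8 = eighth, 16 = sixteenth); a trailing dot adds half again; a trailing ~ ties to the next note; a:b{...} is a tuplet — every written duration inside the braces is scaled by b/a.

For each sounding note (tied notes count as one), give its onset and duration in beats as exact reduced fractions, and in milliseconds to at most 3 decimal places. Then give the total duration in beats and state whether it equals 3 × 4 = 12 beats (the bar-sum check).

1) 0.0ms=0b +246.66ms=4/7b
2) 246.66ms=4/7b +246.66ms=4/7b
3) 493.32ms=8/7b +246.66ms=4/7b
4) 739.979ms=12/7b +246.66ms=4/7b
5) 986.639ms=16/7b +246.66ms=4/7b
6) 1233.299ms=20/7b +246.66ms=4/7b
7) 1479.959ms=24/7b +246.66ms=4/7b
8) 1726.619ms=4b +345.324ms=4/5b
9) 2071.942ms=24/5b +172.662ms=2/5b
10) 2244.604ms=26/5b +172.662ms=2/5b
11) 2417.266ms=28/5b +690.647ms=8/5b
12) 3107.914ms=36/5b +345.324ms=4/5b
13) 3453.237ms=8b +863.309ms=2b
14) 4316.547ms=10b +431.655ms=1b
15) 4748.201ms=11b +431.655ms=1b
Σ=12b of 12 (139bpm 4/4) — PASS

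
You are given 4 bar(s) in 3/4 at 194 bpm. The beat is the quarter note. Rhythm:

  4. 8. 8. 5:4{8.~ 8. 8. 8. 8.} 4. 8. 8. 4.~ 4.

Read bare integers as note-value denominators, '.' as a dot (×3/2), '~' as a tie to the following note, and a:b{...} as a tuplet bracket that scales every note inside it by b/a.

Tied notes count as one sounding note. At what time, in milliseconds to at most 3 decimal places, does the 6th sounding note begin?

1. 0.0ms @ 0 + 463.918ms (3/2)
2. 463.918ms @ 3/2 + 231.959ms (3/4)
3. 695.876ms @ 9/4 + 231.959ms (3/4)
4. 927.835ms @ 3 + 371.134ms (6/5)
5. 1298.969ms @ 21/5 + 185.567ms (3/5)
6. 1484.536ms @ 24/5 + 185.567ms (3/5)
7. 1670.103ms @ 27/5 + 185.567ms (3/5)
8. 1855.67ms @ 6 + 463.918ms (3/2)
9. 2319.588ms @ 15/2 + 231.959ms (3/4)
10. 2551.546ms @ 33/4 + 231.959ms (3/4)
11. 2783.505ms @ 9 + 927.835ms (3)

note 6 onset = 24/5b = 1484.536ms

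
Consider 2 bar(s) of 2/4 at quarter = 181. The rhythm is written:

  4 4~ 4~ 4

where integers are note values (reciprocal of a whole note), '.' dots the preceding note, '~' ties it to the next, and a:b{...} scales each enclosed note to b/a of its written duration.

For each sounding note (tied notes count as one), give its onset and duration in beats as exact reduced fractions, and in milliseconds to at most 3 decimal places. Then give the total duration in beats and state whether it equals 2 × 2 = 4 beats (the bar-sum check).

1) 0.0ms=0b +331.492ms=1b
2) 331.492ms=1b +994.475ms=3b
Σ=4b of 4 (181bpm 2/4) — PASS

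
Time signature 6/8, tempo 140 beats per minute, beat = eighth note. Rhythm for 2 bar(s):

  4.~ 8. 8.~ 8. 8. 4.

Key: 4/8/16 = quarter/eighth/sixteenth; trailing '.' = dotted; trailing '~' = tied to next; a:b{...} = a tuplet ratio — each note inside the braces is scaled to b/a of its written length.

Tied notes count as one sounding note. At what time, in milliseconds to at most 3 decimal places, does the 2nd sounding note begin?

note 2 onset = 9/2b = 1928.571ms

1. 0.0ms @ 0 + 1928.571ms (9/2)
2. 1928.571ms @ 9/2 + 1285.714ms (3)
3. 3214.286ms @ 15/2 + 642.857ms (3/2)
4. 3857.143ms @ 9 + 1285.714ms (3)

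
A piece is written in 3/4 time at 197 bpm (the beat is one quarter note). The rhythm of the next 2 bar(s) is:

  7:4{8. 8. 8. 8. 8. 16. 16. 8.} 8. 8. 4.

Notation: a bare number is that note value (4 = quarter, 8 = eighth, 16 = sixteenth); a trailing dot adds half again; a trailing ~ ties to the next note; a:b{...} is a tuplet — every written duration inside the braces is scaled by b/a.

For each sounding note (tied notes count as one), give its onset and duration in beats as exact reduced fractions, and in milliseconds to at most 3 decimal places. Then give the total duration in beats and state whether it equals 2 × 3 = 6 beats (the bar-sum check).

1) 0.0ms=0b +130.529ms=3/7b
2) 130.529ms=3/7b +130.529ms=3/7b
3) 261.059ms=6/7b +130.529ms=3/7b
4) 391.588ms=9/7b +130.529ms=3/7b
5) 522.117ms=12/7b +130.529ms=3/7b
6) 652.647ms=15/7b +65.265ms=3/14b
7) 717.912ms=33/14b +65.265ms=3/14b
8) 783.176ms=18/7b +130.529ms=3/7b
9) 913.706ms=3b +228.426ms=3/4b
10) 1142.132ms=15/4b +228.426ms=3/4b
11) 1370.558ms=9/2b +456.853ms=3/2b
Σ=6b of 6 (197bpm 3/4) — PASS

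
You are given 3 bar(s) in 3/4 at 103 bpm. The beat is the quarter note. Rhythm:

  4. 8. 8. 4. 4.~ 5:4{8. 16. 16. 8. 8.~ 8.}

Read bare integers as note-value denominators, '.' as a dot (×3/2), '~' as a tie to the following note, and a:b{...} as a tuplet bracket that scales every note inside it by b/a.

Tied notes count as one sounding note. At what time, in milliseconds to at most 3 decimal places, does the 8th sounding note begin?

note 8 onset = 36/5b = 4194.175ms

1. 0.0ms @ 0 + 873.786ms (3/2)
2. 873.786ms @ 3/2 + 436.893ms (3/4)
3. 1310.68ms @ 9/4 + 436.893ms (3/4)
4. 1747.573ms @ 3 + 873.786ms (3/2)
5. 2621.359ms @ 9/2 + 1223.301ms (21/10)
6. 3844.66ms @ 33/5 + 174.757ms (3/10)
7. 4019.417ms @ 69/10 + 174.757ms (3/10)
8. 4194.175ms @ 36/5 + 349.515ms (3/5)
9. 4543.689ms @ 39/5 + 699.029ms (6/5)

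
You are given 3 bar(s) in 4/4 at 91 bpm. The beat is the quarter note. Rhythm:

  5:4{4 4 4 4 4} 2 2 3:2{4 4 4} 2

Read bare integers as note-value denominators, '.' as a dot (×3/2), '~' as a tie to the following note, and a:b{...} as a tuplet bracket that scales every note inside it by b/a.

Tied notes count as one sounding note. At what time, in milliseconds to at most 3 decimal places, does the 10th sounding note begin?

note 10 onset = 28/3b = 6153.846ms

1. 0.0ms @ 0 + 527.473ms (4/5)
2. 527.473ms @ 4/5 + 527.473ms (4/5)
3. 1054.945ms @ 8/5 + 527.473ms (4/5)
4. 1582.418ms @ 12/5 + 527.473ms (4/5)
5. 2109.89ms @ 16/5 + 527.473ms (4/5)
6. 2637.363ms @ 4 + 1318.681ms (2)
7. 3956.044ms @ 6 + 1318.681ms (2)
8. 5274.725ms @ 8 + 439.56ms (2/3)
9. 5714.286ms @ 26/3 + 439.56ms (2/3)
10. 6153.846ms @ 28/3 + 439.56ms (2/3)
11. 6593.407ms @ 10 + 1318.681ms (2)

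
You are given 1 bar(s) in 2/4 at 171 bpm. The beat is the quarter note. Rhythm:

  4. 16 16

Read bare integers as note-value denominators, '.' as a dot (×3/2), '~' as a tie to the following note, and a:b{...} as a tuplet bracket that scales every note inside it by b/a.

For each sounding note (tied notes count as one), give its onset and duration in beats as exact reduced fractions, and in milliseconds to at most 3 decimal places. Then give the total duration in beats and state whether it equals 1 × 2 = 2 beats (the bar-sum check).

1) 0.0ms=0b +526.316ms=3/2b
2) 526.316ms=3/2b +87.719ms=1/4b
3) 614.035ms=7/4b +87.719ms=1/4b
Σ=2b of 2 (171bpm 2/4) — PASS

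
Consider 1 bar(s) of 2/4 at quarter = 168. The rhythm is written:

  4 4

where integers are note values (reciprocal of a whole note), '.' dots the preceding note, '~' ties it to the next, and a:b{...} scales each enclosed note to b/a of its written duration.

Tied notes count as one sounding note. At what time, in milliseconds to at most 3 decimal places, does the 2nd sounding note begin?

1. 0.0ms @ 0 + 357.143ms (1)
2. 357.143ms @ 1 + 357.143ms (1)

note 2 onset = 1b = 357.143ms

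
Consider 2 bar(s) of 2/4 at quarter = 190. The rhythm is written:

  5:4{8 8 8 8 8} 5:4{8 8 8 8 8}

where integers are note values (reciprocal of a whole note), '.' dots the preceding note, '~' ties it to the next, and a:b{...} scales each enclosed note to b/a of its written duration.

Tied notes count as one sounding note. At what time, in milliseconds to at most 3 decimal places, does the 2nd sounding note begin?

note 2 onset = 2/5b = 126.316ms

1. 0.0ms @ 0 + 126.316ms (2/5)
2. 126.316ms @ 2/5 + 126.316ms (2/5)
3. 252.632ms @ 4/5 + 126.316ms (2/5)
4. 378.947ms @ 6/5 + 126.316ms (2/5)
5. 505.263ms @ 8/5 + 126.316ms (2/5)
6. 631.579ms @ 2 + 126.316ms (2/5)
7. 757.895ms @ 12/5 + 126.316ms (2/5)
8. 884.211ms @ 14/5 + 126.316ms (2/5)
9. 1010.526ms @ 16/5 + 126.316ms (2/5)
10. 1136.842ms @ 18/5 + 126.316ms (2/5)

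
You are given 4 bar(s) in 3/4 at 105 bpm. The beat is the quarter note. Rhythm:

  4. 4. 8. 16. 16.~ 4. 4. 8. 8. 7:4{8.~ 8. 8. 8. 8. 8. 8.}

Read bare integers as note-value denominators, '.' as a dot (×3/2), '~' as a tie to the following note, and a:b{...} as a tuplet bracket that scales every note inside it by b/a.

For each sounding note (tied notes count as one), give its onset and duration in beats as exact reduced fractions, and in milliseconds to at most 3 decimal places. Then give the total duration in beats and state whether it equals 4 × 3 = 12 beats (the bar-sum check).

1) 0.0ms=0b +857.143ms=3/2b
2) 857.143ms=3/2b +857.143ms=3/2b
3) 1714.286ms=3b +428.571ms=3/4b
4) 2142.857ms=15/4b +214.286ms=3/8b
5) 2357.143ms=33/8b +1071.429ms=15/8b
6) 3428.571ms=6b +857.143ms=3/2b
7) 4285.714ms=15/2b +428.571ms=3/4b
8) 4714.286ms=33/4b +428.571ms=3/4b
9) 5142.857ms=9b +489.796ms=6/7b
10) 5632.653ms=69/7b +244.898ms=3/7b
11) 5877.551ms=72/7b +244.898ms=3/7b
12) 6122.449ms=75/7b +244.898ms=3/7b
13) 6367.347ms=78/7b +244.898ms=3/7b
14) 6612.245ms=81/7b +244.898ms=3/7b
Σ=12b of 12 (105bpm 3/4) — PASS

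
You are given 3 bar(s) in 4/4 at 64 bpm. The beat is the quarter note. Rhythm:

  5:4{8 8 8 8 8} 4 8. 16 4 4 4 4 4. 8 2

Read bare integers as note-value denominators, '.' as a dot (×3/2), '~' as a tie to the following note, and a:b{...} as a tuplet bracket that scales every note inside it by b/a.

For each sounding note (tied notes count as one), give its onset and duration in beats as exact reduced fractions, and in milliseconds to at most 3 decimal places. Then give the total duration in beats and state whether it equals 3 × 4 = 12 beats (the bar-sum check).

1) 0.0ms=0b +375.0ms=2/5b
2) 375.0ms=2/5b +375.0ms=2/5b
3) 750.0ms=4/5b +375.0ms=2/5b
4) 1125.0ms=6/5b +375.0ms=2/5b
5) 1500.0ms=8/5b +375.0ms=2/5b
6) 1875.0ms=2b +937.5ms=1b
7) 2812.5ms=3b +703.125ms=3/4b
8) 3515.625ms=15/4b +234.375ms=1/4b
9) 3750.0ms=4b +937.5ms=1b
10) 4687.5ms=5b +937.5ms=1b
11) 5625.0ms=6b +937.5ms=1b
12) 6562.5ms=7b +937.5ms=1b
13) 7500.0ms=8b +1406.25ms=3/2b
14) 8906.25ms=19/2b +468.75ms=1/2b
15) 9375.0ms=10b +1875.0ms=2b
Σ=12b of 12 (64bpm 4/4) — PASS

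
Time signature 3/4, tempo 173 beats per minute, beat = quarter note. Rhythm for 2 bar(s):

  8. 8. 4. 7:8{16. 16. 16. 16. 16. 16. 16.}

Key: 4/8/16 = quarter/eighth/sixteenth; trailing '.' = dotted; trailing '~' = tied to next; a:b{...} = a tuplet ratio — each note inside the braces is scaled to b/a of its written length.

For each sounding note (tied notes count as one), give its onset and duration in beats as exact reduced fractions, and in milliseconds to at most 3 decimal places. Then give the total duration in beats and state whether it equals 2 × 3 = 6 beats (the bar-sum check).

1) 0.0ms=0b +260.116ms=3/4b
2) 260.116ms=3/4b +260.116ms=3/4b
3) 520.231ms=3/2b +520.231ms=3/2b
4) 1040.462ms=3b +148.637ms=3/7b
5) 1189.1ms=24/7b +148.637ms=3/7b
6) 1337.737ms=27/7b +148.637ms=3/7b
7) 1486.375ms=30/7b +148.637ms=3/7b
8) 1635.012ms=33/7b +148.637ms=3/7b
9) 1783.65ms=36/7b +148.637ms=3/7b
10) 1932.287ms=39/7b +148.637ms=3/7b
Σ=6b of 6 (173bpm 3/4) — PASS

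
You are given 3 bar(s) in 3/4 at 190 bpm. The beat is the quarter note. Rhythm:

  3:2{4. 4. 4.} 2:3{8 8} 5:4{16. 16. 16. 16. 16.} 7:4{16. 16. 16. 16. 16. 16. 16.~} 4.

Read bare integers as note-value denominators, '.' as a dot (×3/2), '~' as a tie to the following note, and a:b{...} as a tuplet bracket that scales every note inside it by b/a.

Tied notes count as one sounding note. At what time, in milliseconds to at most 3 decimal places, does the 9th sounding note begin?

note 9 onset = 27/5b = 1705.263ms

1. 0.0ms @ 0 + 315.789ms (1)
2. 315.789ms @ 1 + 315.789ms (1)
3. 631.579ms @ 2 + 315.789ms (1)
4. 947.368ms @ 3 + 236.842ms (3/4)
5. 1184.211ms @ 15/4 + 236.842ms (3/4)
6. 1421.053ms @ 9/2 + 94.737ms (3/10)
7. 1515.789ms @ 24/5 + 94.737ms (3/10)
8. 1610.526ms @ 51/10 + 94.737ms (3/10)
9. 1705.263ms @ 27/5 + 94.737ms (3/10)
10. 1800.0ms @ 57/10 + 94.737ms (3/10)
11. 1894.737ms @ 6 + 67.669ms (3/14)
12. 1962.406ms @ 87/14 + 67.669ms (3/14)
13. 2030.075ms @ 45/7 + 67.669ms (3/14)
14. 2097.744ms @ 93/14 + 67.669ms (3/14)
15. 2165.414ms @ 48/7 + 67.669ms (3/14)
16. 2233.083ms @ 99/14 + 67.669ms (3/14)
17. 2300.752ms @ 51/7 + 541.353ms (12/7)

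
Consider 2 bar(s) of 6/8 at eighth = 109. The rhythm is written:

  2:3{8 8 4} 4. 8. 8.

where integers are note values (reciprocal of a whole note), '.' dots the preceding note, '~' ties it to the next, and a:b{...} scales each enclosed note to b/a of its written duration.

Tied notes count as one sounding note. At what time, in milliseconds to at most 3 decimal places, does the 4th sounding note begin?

1. 0.0ms @ 0 + 825.688ms (3/2)
2. 825.688ms @ 3/2 + 825.688ms (3/2)
3. 1651.376ms @ 3 + 1651.376ms (3)
4. 3302.752ms @ 6 + 1651.376ms (3)
5. 4954.128ms @ 9 + 825.688ms (3/2)
6. 5779.817ms @ 21/2 + 825.688ms (3/2)

note 4 onset = 6b = 3302.752ms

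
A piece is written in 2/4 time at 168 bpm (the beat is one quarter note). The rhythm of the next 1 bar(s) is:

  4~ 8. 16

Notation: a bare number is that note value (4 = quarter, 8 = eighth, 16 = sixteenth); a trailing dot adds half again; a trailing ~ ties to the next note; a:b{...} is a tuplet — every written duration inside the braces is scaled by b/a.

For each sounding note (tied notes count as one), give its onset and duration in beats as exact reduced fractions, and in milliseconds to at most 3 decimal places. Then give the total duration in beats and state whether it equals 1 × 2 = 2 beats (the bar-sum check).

1) 0.0ms=0b +625.0ms=7/4b
2) 625.0ms=7/4b +89.286ms=1/4b
Σ=2b of 2 (168bpm 2/4) — PASS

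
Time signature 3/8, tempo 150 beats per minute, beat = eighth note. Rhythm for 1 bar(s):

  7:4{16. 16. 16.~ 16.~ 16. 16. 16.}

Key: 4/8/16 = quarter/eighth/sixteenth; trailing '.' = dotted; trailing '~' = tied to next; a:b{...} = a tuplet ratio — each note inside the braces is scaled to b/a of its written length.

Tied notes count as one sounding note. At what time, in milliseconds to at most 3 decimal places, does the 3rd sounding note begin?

1. 0.0ms @ 0 + 171.429ms (3/7)
2. 171.429ms @ 3/7 + 171.429ms (3/7)
3. 342.857ms @ 6/7 + 514.286ms (9/7)
4. 857.143ms @ 15/7 + 171.429ms (3/7)
5. 1028.571ms @ 18/7 + 171.429ms (3/7)

note 3 onset = 6/7b = 342.857ms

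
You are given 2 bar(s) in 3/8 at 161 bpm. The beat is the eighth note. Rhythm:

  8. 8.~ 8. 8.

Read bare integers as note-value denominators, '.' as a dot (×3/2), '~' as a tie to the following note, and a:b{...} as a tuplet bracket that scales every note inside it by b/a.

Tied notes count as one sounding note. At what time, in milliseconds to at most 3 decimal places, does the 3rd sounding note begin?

1. 0.0ms @ 0 + 559.006ms (3/2)
2. 559.006ms @ 3/2 + 1118.012ms (3)
3. 1677.019ms @ 9/2 + 559.006ms (3/2)

note 3 onset = 9/2b = 1677.019ms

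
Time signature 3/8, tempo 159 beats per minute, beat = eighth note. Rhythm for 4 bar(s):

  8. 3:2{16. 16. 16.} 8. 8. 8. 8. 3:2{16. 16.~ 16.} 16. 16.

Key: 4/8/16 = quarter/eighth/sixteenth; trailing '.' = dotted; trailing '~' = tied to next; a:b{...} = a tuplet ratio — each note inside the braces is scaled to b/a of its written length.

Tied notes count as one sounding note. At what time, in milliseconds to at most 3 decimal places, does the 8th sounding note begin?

note 8 onset = 15/2b = 2830.189ms

1. 0.0ms @ 0 + 566.038ms (3/2)
2. 566.038ms @ 3/2 + 188.679ms (1/2)
3. 754.717ms @ 2 + 188.679ms (1/2)
4. 943.396ms @ 5/2 + 188.679ms (1/2)
5. 1132.075ms @ 3 + 566.038ms (3/2)
6. 1698.113ms @ 9/2 + 566.038ms (3/2)
7. 2264.151ms @ 6 + 566.038ms (3/2)
8. 2830.189ms @ 15/2 + 566.038ms (3/2)
9. 3396.226ms @ 9 + 188.679ms (1/2)
10. 3584.906ms @ 19/2 + 377.358ms (1)
11. 3962.264ms @ 21/2 + 283.019ms (3/4)
12. 4245.283ms @ 45/4 + 283.019ms (3/4)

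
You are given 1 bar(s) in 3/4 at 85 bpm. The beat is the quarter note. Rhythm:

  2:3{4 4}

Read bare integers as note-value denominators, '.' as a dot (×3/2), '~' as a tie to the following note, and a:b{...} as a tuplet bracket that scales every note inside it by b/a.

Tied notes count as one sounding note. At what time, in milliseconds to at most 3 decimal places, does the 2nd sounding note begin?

note 2 onset = 3/2b = 1058.824ms

1. 0.0ms @ 0 + 1058.824ms (3/2)
2. 1058.824ms @ 3/2 + 1058.824ms (3/2)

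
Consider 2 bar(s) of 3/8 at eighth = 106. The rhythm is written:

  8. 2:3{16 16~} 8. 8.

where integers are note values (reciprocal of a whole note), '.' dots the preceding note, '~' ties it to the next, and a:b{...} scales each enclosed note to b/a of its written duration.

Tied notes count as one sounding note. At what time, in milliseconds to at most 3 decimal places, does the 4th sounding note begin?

1. 0.0ms @ 0 + 849.057ms (3/2)
2. 849.057ms @ 3/2 + 424.528ms (3/4)
3. 1273.585ms @ 9/4 + 1273.585ms (9/4)
4. 2547.17ms @ 9/2 + 849.057ms (3/2)

note 4 onset = 9/2b = 2547.17ms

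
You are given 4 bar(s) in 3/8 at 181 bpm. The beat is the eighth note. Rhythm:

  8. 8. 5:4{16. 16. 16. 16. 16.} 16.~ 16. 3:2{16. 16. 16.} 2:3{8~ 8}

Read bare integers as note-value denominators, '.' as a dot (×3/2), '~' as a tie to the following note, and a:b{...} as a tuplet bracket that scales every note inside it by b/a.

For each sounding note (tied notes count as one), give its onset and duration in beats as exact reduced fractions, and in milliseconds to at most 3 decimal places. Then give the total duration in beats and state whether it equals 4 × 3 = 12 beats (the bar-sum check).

1) 0.0ms=0b +497.238ms=3/2b
2) 497.238ms=3/2b +497.238ms=3/2b
3) 994.475ms=3b +198.895ms=3/5b
4) 1193.37ms=18/5b +198.895ms=3/5b
5) 1392.265ms=21/5b +198.895ms=3/5b
6) 1591.16ms=24/5b +198.895ms=3/5b
7) 1790.055ms=27/5b +198.895ms=3/5b
8) 1988.95ms=6b +497.238ms=3/2b
9) 2486.188ms=15/2b +165.746ms=1/2b
10) 2651.934ms=8b +165.746ms=1/2b
11) 2817.68ms=17/2b +165.746ms=1/2b
12) 2983.425ms=9b +994.475ms=3b
Σ=12b of 12 (181bpm 3/8) — PASS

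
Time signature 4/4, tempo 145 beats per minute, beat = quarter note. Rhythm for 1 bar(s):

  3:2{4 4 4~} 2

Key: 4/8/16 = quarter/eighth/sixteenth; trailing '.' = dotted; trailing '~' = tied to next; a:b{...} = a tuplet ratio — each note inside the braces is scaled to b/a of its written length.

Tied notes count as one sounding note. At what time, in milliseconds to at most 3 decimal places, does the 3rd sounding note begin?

note 3 onset = 4/3b = 551.724ms

1. 0.0ms @ 0 + 275.862ms (2/3)
2. 275.862ms @ 2/3 + 275.862ms (2/3)
3. 551.724ms @ 4/3 + 1103.448ms (8/3)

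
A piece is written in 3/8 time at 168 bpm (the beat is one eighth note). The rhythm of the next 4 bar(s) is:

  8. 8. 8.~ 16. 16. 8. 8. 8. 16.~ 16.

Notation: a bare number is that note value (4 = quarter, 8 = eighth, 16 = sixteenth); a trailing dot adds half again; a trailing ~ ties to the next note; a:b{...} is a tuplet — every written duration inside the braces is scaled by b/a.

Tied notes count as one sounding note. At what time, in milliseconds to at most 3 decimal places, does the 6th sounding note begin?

1. 0.0ms @ 0 + 535.714ms (3/2)
2. 535.714ms @ 3/2 + 535.714ms (3/2)
3. 1071.429ms @ 3 + 803.571ms (9/4)
4. 1875.0ms @ 21/4 + 267.857ms (3/4)
5. 2142.857ms @ 6 + 535.714ms (3/2)
6. 2678.571ms @ 15/2 + 535.714ms (3/2)
7. 3214.286ms @ 9 + 535.714ms (3/2)
8. 3750.0ms @ 21/2 + 535.714ms (3/2)

note 6 onset = 15/2b = 2678.571ms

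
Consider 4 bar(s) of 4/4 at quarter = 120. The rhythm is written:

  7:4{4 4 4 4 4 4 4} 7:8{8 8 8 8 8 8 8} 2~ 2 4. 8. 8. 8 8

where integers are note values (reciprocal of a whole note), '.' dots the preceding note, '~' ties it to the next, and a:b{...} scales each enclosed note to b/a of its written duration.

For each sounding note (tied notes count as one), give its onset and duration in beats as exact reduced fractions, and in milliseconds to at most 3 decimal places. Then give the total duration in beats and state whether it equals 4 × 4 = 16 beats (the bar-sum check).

1) 0.0ms=0b +285.714ms=4/7b
2) 285.714ms=4/7b +285.714ms=4/7b
3) 571.429ms=8/7b +285.714ms=4/7b
4) 857.143ms=12/7b +285.714ms=4/7b
5) 1142.857ms=16/7b +285.714ms=4/7b
6) 1428.571ms=20/7b +285.714ms=4/7b
7) 1714.286ms=24/7b +285.714ms=4/7b
8) 2000.0ms=4b +285.714ms=4/7b
9) 2285.714ms=32/7b +285.714ms=4/7b
10) 2571.429ms=36/7b +285.714ms=4/7b
11) 2857.143ms=40/7b +285.714ms=4/7b
12) 3142.857ms=44/7b +285.714ms=4/7b
13) 3428.571ms=48/7b +285.714ms=4/7b
14) 3714.286ms=52/7b +285.714ms=4/7b
15) 4000.0ms=8b +2000.0ms=4b
16) 6000.0ms=12b +750.0ms=3/2b
17) 6750.0ms=27/2b +375.0ms=3/4b
18) 7125.0ms=57/4b +375.0ms=3/4b
19) 7500.0ms=15b +250.0ms=1/2b
20) 7750.0ms=31/2b +250.0ms=1/2b
Σ=16b of 16 (120bpm 4/4) — PASS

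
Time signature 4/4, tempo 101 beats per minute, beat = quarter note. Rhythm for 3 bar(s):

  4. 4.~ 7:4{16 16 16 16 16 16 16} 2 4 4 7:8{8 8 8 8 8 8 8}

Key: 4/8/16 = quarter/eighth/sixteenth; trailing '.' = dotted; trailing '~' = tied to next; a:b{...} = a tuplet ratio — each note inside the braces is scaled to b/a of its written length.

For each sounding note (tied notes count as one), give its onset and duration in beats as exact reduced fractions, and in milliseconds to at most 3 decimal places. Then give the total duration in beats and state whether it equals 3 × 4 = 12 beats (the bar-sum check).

1) 0.0ms=0b +891.089ms=3/2b
2) 891.089ms=3/2b +975.955ms=23/14b
3) 1867.044ms=22/7b +84.866ms=1/7b
4) 1951.909ms=23/7b +84.866ms=1/7b
5) 2036.775ms=24/7b +84.866ms=1/7b
6) 2121.641ms=25/7b +84.866ms=1/7b
7) 2206.506ms=26/7b +84.866ms=1/7b
8) 2291.372ms=27/7b +84.866ms=1/7b
9) 2376.238ms=4b +1188.119ms=2b
10) 3564.356ms=6b +594.059ms=1b
11) 4158.416ms=7b +594.059ms=1b
12) 4752.475ms=8b +339.463ms=4/7b
13) 5091.938ms=60/7b +339.463ms=4/7b
14) 5431.4ms=64/7b +339.463ms=4/7b
15) 5770.863ms=68/7b +339.463ms=4/7b
16) 6110.325ms=72/7b +339.463ms=4/7b
17) 6449.788ms=76/7b +339.463ms=4/7b
18) 6789.25ms=80/7b +339.463ms=4/7b
Σ=12b of 12 (101bpm 4/4) — PASS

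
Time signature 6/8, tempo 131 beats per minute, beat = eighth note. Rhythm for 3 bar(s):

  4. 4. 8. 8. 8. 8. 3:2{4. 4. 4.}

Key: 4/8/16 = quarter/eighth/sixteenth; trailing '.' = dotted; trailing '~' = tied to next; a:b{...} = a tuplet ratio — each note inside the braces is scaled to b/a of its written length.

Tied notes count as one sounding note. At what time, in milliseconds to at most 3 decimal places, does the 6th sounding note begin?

note 6 onset = 21/2b = 4809.16ms

1. 0.0ms @ 0 + 1374.046ms (3)
2. 1374.046ms @ 3 + 1374.046ms (3)
3. 2748.092ms @ 6 + 687.023ms (3/2)
4. 3435.115ms @ 15/2 + 687.023ms (3/2)
5. 4122.137ms @ 9 + 687.023ms (3/2)
6. 4809.16ms @ 21/2 + 687.023ms (3/2)
7. 5496.183ms @ 12 + 916.031ms (2)
8. 6412.214ms @ 14 + 916.031ms (2)
9. 7328.244ms @ 16 + 916.031ms (2)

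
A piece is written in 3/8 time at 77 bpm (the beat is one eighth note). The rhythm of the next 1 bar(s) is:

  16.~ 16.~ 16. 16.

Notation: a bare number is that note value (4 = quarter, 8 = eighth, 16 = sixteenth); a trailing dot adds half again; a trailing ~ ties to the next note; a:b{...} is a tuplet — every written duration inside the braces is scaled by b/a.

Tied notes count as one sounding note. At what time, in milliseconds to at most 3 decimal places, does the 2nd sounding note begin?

1. 0.0ms @ 0 + 1753.247ms (9/4)
2. 1753.247ms @ 9/4 + 584.416ms (3/4)

note 2 onset = 9/4b = 1753.247ms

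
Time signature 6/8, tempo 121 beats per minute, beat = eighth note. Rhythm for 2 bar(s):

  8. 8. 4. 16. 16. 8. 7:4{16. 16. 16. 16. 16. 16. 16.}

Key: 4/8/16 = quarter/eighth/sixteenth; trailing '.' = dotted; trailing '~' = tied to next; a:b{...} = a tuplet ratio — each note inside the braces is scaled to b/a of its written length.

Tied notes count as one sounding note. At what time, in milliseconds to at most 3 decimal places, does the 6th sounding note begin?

1. 0.0ms @ 0 + 743.802ms (3/2)
2. 743.802ms @ 3/2 + 743.802ms (3/2)
3. 1487.603ms @ 3 + 1487.603ms (3)
4. 2975.207ms @ 6 + 371.901ms (3/4)
5. 3347.107ms @ 27/4 + 371.901ms (3/4)
6. 3719.008ms @ 15/2 + 743.802ms (3/2)
7. 4462.81ms @ 9 + 212.515ms (3/7)
8. 4675.325ms @ 66/7 + 212.515ms (3/7)
9. 4887.839ms @ 69/7 + 212.515ms (3/7)
10. 5100.354ms @ 72/7 + 212.515ms (3/7)
11. 5312.869ms @ 75/7 + 212.515ms (3/7)
12. 5525.384ms @ 78/7 + 212.515ms (3/7)
13. 5737.898ms @ 81/7 + 212.515ms (3/7)

note 6 onset = 15/2b = 3719.008ms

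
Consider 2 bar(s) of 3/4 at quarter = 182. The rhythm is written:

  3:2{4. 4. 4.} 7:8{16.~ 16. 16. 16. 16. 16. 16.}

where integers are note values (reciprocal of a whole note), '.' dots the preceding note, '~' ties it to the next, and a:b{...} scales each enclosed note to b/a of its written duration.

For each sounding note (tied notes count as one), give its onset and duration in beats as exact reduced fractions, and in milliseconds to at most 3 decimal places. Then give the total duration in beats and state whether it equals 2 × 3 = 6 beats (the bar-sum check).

1) 0.0ms=0b +329.67ms=1b
2) 329.67ms=1b +329.67ms=1b
3) 659.341ms=2b +329.67ms=1b
4) 989.011ms=3b +282.575ms=6/7b
5) 1271.586ms=27/7b +141.287ms=3/7b
6) 1412.873ms=30/7b +141.287ms=3/7b
7) 1554.16ms=33/7b +141.287ms=3/7b
8) 1695.447ms=36/7b +141.287ms=3/7b
9) 1836.735ms=39/7b +141.287ms=3/7b
Σ=6b of 6 (182bpm 3/4) — PASS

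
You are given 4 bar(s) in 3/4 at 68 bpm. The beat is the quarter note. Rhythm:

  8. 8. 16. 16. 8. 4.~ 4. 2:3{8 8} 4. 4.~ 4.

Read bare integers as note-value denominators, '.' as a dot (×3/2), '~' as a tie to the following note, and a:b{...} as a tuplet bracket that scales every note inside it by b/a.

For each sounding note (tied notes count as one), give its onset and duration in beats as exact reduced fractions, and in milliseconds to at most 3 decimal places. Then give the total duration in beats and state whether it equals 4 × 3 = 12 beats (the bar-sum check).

1) 0.0ms=0b +661.765ms=3/4b
2) 661.765ms=3/4b +661.765ms=3/4b
3) 1323.529ms=3/2b +330.882ms=3/8b
4) 1654.412ms=15/8b +330.882ms=3/8b
5) 1985.294ms=9/4b +661.765ms=3/4b
6) 2647.059ms=3b +2647.059ms=3b
7) 5294.118ms=6b +661.765ms=3/4b
8) 5955.882ms=27/4b +661.765ms=3/4b
9) 6617.647ms=15/2b +1323.529ms=3/2b
10) 7941.176ms=9b +2647.059ms=3b
Σ=12b of 12 (68bpm 3/4) — PASS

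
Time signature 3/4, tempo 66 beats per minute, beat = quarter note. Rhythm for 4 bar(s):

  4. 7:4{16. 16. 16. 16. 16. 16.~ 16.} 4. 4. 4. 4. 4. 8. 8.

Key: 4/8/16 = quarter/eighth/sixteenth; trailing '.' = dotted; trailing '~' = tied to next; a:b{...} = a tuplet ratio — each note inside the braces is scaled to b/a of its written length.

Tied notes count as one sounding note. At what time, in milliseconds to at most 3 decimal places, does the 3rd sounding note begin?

1. 0.0ms @ 0 + 1363.636ms (3/2)
2. 1363.636ms @ 3/2 + 194.805ms (3/14)
3. 1558.442ms @ 12/7 + 194.805ms (3/14)
4. 1753.247ms @ 27/14 + 194.805ms (3/14)
5. 1948.052ms @ 15/7 + 194.805ms (3/14)
6. 2142.857ms @ 33/14 + 194.805ms (3/14)
7. 2337.662ms @ 18/7 + 389.61ms (3/7)
8. 2727.273ms @ 3 + 1363.636ms (3/2)
9. 4090.909ms @ 9/2 + 1363.636ms (3/2)
10. 5454.545ms @ 6 + 1363.636ms (3/2)
11. 6818.182ms @ 15/2 + 1363.636ms (3/2)
12. 8181.818ms @ 9 + 1363.636ms (3/2)
13. 9545.455ms @ 21/2 + 681.818ms (3/4)
14. 10227.273ms @ 45/4 + 681.818ms (3/4)

note 3 onset = 12/7b = 1558.442ms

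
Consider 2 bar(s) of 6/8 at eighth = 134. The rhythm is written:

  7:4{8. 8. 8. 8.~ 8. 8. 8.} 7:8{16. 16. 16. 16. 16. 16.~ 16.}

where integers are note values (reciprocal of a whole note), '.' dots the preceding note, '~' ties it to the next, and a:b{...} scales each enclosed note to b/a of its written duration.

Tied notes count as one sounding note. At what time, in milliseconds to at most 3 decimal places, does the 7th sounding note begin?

1. 0.0ms @ 0 + 383.795ms (6/7)
2. 383.795ms @ 6/7 + 383.795ms (6/7)
3. 767.591ms @ 12/7 + 383.795ms (6/7)
4. 1151.386ms @ 18/7 + 767.591ms (12/7)
5. 1918.977ms @ 30/7 + 383.795ms (6/7)
6. 2302.772ms @ 36/7 + 383.795ms (6/7)
7. 2686.567ms @ 6 + 383.795ms (6/7)
8. 3070.362ms @ 48/7 + 383.795ms (6/7)
9. 3454.158ms @ 54/7 + 383.795ms (6/7)
10. 3837.953ms @ 60/7 + 383.795ms (6/7)
11. 4221.748ms @ 66/7 + 383.795ms (6/7)
12. 4605.544ms @ 72/7 + 767.591ms (12/7)

note 7 onset = 6b = 2686.567ms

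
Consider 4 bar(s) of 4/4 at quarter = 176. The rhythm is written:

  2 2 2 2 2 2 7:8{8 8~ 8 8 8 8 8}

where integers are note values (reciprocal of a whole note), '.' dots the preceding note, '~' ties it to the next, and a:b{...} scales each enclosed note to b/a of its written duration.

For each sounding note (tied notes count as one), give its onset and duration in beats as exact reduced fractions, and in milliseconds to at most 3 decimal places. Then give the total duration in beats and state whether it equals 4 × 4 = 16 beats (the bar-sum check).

1) 0.0ms=0b +681.818ms=2b
2) 681.818ms=2b +681.818ms=2b
3) 1363.636ms=4b +681.818ms=2b
4) 2045.455ms=6b +681.818ms=2b
5) 2727.273ms=8b +681.818ms=2b
6) 3409.091ms=10b +681.818ms=2b
7) 4090.909ms=12b +194.805ms=4/7b
8) 4285.714ms=88/7b +389.61ms=8/7b
9) 4675.325ms=96/7b +194.805ms=4/7b
10) 4870.13ms=100/7b +194.805ms=4/7b
11) 5064.935ms=104/7b +194.805ms=4/7b
12) 5259.74ms=108/7b +194.805ms=4/7b
Σ=16b of 16 (176bpm 4/4) — PASS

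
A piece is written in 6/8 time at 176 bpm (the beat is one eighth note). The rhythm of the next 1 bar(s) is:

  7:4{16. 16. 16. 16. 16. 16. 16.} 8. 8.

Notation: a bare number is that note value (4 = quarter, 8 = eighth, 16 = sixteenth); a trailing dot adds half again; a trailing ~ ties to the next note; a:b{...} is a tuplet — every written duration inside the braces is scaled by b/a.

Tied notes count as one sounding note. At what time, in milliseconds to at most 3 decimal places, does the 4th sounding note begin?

note 4 onset = 9/7b = 438.312ms

1. 0.0ms @ 0 + 146.104ms (3/7)
2. 146.104ms @ 3/7 + 146.104ms (3/7)
3. 292.208ms @ 6/7 + 146.104ms (3/7)
4. 438.312ms @ 9/7 + 146.104ms (3/7)
5. 584.416ms @ 12/7 + 146.104ms (3/7)
6. 730.519ms @ 15/7 + 146.104ms (3/7)
7. 876.623ms @ 18/7 + 146.104ms (3/7)
8. 1022.727ms @ 3 + 511.364ms (3/2)
9. 1534.091ms @ 9/2 + 511.364ms (3/2)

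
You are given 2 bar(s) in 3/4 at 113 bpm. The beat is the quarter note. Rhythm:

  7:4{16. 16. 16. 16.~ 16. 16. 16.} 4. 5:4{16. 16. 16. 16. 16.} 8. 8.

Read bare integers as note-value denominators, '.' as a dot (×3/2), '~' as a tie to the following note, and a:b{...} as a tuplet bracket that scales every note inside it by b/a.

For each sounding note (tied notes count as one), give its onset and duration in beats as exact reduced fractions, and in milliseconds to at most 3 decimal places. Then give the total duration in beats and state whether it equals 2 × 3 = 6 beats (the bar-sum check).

1) 0.0ms=0b +113.78ms=3/14b
2) 113.78ms=3/14b +113.78ms=3/14b
3) 227.56ms=3/7b +113.78ms=3/14b
4) 341.34ms=9/14b +227.56ms=3/7b
5) 568.9ms=15/14b +113.78ms=3/14b
6) 682.68ms=9/7b +113.78ms=3/14b
7) 796.46ms=3/2b +796.46ms=3/2b
8) 1592.92ms=3b +159.292ms=3/10b
9) 1752.212ms=33/10b +159.292ms=3/10b
10) 1911.504ms=18/5b +159.292ms=3/10b
11) 2070.796ms=39/10b +159.292ms=3/10b
12) 2230.088ms=21/5b +159.292ms=3/10b
13) 2389.381ms=9/2b +398.23ms=3/4b
14) 2787.611ms=21/4b +398.23ms=3/4b
Σ=6b of 6 (113bpm 3/4) — PASS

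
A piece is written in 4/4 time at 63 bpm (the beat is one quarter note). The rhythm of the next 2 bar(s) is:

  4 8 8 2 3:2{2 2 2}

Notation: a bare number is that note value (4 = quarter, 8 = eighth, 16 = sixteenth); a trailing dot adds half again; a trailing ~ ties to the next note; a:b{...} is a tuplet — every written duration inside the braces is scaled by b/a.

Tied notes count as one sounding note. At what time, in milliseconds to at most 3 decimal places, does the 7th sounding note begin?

1. 0.0ms @ 0 + 952.381ms (1)
2. 952.381ms @ 1 + 476.19ms (1/2)
3. 1428.571ms @ 3/2 + 476.19ms (1/2)
4. 1904.762ms @ 2 + 1904.762ms (2)
5. 3809.524ms @ 4 + 1269.841ms (4/3)
6. 5079.365ms @ 16/3 + 1269.841ms (4/3)
7. 6349.206ms @ 20/3 + 1269.841ms (4/3)

note 7 onset = 20/3b = 6349.206ms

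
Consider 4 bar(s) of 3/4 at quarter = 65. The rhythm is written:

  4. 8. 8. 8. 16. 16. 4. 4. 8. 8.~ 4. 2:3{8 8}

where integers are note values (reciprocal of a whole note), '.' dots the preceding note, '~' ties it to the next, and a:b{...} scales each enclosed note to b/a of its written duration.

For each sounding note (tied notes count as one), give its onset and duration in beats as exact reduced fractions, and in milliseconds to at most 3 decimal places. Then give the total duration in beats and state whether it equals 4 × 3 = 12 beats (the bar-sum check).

1) 0.0ms=0b +1384.615ms=3/2b
2) 1384.615ms=3/2b +692.308ms=3/4b
3) 2076.923ms=9/4b +692.308ms=3/4b
4) 2769.231ms=3b +692.308ms=3/4b
5) 3461.538ms=15/4b +346.154ms=3/8b
6) 3807.692ms=33/8b +346.154ms=3/8b
7) 4153.846ms=9/2b +1384.615ms=3/2b
8) 5538.462ms=6b +1384.615ms=3/2b
9) 6923.077ms=15/2b +692.308ms=3/4b
10) 7615.385ms=33/4b +2076.923ms=9/4b
11) 9692.308ms=21/2b +692.308ms=3/4b
12) 10384.615ms=45/4b +692.308ms=3/4b
Σ=12b of 12 (65bpm 3/4) — PASS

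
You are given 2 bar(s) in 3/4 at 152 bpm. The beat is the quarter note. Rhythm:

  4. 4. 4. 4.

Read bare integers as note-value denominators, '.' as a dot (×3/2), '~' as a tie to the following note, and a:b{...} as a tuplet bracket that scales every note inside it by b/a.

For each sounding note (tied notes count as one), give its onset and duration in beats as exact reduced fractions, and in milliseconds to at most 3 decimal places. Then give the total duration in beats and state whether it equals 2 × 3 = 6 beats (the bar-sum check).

1) 0.0ms=0b +592.105ms=3/2b
2) 592.105ms=3/2b +592.105ms=3/2b
3) 1184.211ms=3b +592.105ms=3/2b
4) 1776.316ms=9/2b +592.105ms=3/2b
Σ=6b of 6 (152bpm 3/4) — PASS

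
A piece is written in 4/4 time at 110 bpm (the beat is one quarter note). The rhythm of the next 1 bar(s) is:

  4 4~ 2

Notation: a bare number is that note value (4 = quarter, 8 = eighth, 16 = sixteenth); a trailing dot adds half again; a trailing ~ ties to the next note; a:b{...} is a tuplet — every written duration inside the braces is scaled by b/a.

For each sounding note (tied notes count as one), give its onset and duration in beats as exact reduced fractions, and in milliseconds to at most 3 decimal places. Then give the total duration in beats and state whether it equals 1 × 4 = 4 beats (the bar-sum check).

1) 0.0ms=0b +545.455ms=1b
2) 545.455ms=1b +1636.364ms=3b
Σ=4b of 4 (110bpm 4/4) — PASS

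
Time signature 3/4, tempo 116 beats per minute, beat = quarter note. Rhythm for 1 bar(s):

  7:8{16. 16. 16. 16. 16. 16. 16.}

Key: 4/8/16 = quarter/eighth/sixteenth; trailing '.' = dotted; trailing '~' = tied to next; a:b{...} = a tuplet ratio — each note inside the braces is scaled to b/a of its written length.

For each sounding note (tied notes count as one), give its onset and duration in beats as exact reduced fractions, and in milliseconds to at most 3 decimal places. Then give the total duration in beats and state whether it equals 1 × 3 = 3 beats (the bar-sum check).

1) 0.0ms=0b +221.675ms=3/7b
2) 221.675ms=3/7b +221.675ms=3/7b
3) 443.35ms=6/7b +221.675ms=3/7b
4) 665.025ms=9/7b +221.675ms=3/7b
5) 886.7ms=12/7b +221.675ms=3/7b
6) 1108.374ms=15/7b +221.675ms=3/7b
7) 1330.049ms=18/7b +221.675ms=3/7b
Σ=3b of 3 (116bpm 3/4) — PASS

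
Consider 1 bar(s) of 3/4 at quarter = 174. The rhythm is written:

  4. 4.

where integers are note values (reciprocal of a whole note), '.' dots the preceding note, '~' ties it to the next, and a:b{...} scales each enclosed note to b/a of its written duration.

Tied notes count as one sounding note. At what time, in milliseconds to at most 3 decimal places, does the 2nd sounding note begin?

note 2 onset = 3/2b = 517.241ms

1. 0.0ms @ 0 + 517.241ms (3/2)
2. 517.241ms @ 3/2 + 517.241ms (3/2)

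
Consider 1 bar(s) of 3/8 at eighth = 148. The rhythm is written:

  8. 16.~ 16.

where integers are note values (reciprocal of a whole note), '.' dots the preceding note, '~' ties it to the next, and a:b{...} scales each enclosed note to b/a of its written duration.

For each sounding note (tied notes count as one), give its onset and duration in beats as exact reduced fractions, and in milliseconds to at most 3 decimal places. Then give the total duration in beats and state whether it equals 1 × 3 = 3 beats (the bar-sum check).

1) 0.0ms=0b +608.108ms=3/2b
2) 608.108ms=3/2b +608.108ms=3/2b
Σ=3b of 3 (148bpm 3/8) — PASS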